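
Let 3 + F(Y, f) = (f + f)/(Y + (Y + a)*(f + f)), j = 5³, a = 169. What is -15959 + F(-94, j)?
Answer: -148893411/9328 ≈ -15962.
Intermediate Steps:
j = 125
F(Y, f) = -3 + 2*f/(Y + 2*f*(169 + Y)) (F(Y, f) = -3 + (f + f)/(Y + (Y + 169)*(f + f)) = -3 + (2*f)/(Y + (169 + Y)*(2*f)) = -3 + (2*f)/(Y + 2*f*(169 + Y)) = -3 + 2*f/(Y + 2*f*(169 + Y)))
-15959 + F(-94, j) = -15959 + (-1012*125 - 3*(-94) - 6*(-94)*125)/(-94 + 338*125 + 2*(-94)*125) = -15959 + (-126500 + 282 + 70500)/(-94 + 42250 - 23500) = -15959 - 55718/18656 = -15959 + (1/18656)*(-55718) = -15959 - 27859/9328 = -148893411/9328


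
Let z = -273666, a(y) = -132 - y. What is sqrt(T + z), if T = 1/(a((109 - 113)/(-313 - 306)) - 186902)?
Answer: I*sqrt(146724719458628508078)/23154810 ≈ 523.13*I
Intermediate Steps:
T = -619/115774050 (T = 1/((-132 - (109 - 113)/(-313 - 306)) - 186902) = 1/((-132 - (-4)/(-619)) - 186902) = 1/((-132 - (-4)*(-1)/619) - 186902) = 1/((-132 - 1*4/619) - 186902) = 1/((-132 - 4/619) - 186902) = 1/(-81712/619 - 186902) = 1/(-115774050/619) = -619/115774050 ≈ -5.3466e-6)
sqrt(T + z) = sqrt(-619/115774050 - 273666) = sqrt(-31683421167919/115774050) = I*sqrt(146724719458628508078)/23154810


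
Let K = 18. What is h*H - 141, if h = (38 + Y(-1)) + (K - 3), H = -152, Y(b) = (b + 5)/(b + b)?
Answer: -7893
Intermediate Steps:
Y(b) = (5 + b)/(2*b) (Y(b) = (5 + b)/((2*b)) = (5 + b)*(1/(2*b)) = (5 + b)/(2*b))
h = 51 (h = (38 + (1/2)*(5 - 1)/(-1)) + (18 - 3) = (38 + (1/2)*(-1)*4) + 15 = (38 - 2) + 15 = 36 + 15 = 51)
h*H - 141 = 51*(-152) - 141 = -7752 - 141 = -7893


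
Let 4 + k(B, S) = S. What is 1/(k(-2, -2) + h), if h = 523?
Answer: 1/517 ≈ 0.0019342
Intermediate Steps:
k(B, S) = -4 + S
1/(k(-2, -2) + h) = 1/((-4 - 2) + 523) = 1/(-6 + 523) = 1/517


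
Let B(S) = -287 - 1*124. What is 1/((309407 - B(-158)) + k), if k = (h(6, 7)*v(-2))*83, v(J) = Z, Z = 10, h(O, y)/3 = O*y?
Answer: 1/414398 ≈ 2.4131e-6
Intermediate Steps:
h(O, y) = 3*O*y (h(O, y) = 3*(O*y) = 3*O*y)
B(S) = -411 (B(S) = -287 - 124 = -411)
v(J) = 10
k = 104580 (k = ((3*6*7)*10)*83 = (126*10)*83 = 1260*83 = 104580)
1/((309407 - B(-158)) + k) = 1/((309407 - 1*(-411)) + 104580) = 1/((309407 + 411) + 104580) = 1/(309818 + 104580) = 1/414398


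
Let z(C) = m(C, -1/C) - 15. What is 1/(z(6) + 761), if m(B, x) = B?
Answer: 1/752 ≈ 0.0013298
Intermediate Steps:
z(C) = -15 + C (z(C) = C - 15 = -15 + C)
1/(z(6) + 761) = 1/((-15 + 6) + 761) = 1/(-9 + 761) = 1/752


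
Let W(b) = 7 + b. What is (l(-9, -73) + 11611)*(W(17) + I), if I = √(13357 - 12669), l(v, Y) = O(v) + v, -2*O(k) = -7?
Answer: 278532 + 46422*√43 ≈ 5.8294e+5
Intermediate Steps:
O(k) = 7/2 (O(k) = -½*(-7) = 7/2)
l(v, Y) = 7/2 + v
I = 4*√43 (I = √688 = 4*√43 ≈ 26.230)
(l(-9, -73) + 11611)*(W(17) + I) = ((7/2 - 9) + 11611)*((7 + 17) + 4*√43) = (-11/2 + 11611)*(24 + 4*√43) = 23211*(24 + 4*√43)/2 = 278532 + 46422*√43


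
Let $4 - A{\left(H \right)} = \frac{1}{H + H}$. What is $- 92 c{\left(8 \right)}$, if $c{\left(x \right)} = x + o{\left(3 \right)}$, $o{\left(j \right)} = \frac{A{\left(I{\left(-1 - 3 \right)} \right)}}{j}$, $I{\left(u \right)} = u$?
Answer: $- \frac{1725}{2} \approx -862.5$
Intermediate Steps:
$A{\left(H \right)} = 4 - \frac{1}{2 H}$ ($A{\left(H \right)} = 4 - \frac{1}{H + H} = 4 - \frac{1}{2 H}$)
$o{\left(j \right)} = \frac{33}{8 j}$ ($o{\left(j \right)} = \frac{4 - \frac{1}{2 \left(-1 - 3\right)}}{j} = \frac{4 - \frac{1}{2 \left(-4\right)}}{j} = \frac{4 - - \frac{1}{8}}{j} = \frac{4 + \frac{1}{8}}{j} = \frac{33}{8 j}$)
$c{\left(x \right)} = \frac{11}{8} + x$ ($c{\left(x \right)} = x + \frac{33}{8 \cdot 3} = x + \frac{33}{8} \cdot \frac{1}{3} = x + \frac{11}{8} = \frac{11}{8} + x$)
$- 92 c{\left(8 \right)} = - 92 \left(\frac{11}{8} + 8\right) = \left(-92\right) \frac{75}{8} = - \frac{1725}{2}$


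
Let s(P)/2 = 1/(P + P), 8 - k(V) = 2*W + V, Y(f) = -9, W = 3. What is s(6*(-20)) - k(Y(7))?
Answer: -1321/120 ≈ -11.008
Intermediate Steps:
k(V) = 2 - V (k(V) = 8 - (2*3 + V) = 8 - (6 + V) = 8 + (-6 - V) = 2 - V)
s(P) = 1/P (s(P) = 2/(P + P) = 2/((2*P)) = 2*(1/(2*P)) = 1/P)
s(6*(-20)) - k(Y(7)) = 1/(6*(-20)) - (2 - 1*(-9)) = 1/(-120) - (2 + 9) = -1/120 - 1*11 = -1/120 - 11 = -1321/120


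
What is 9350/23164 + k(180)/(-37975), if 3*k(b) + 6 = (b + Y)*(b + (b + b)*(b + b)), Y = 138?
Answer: -159152311471/439826450 ≈ -361.85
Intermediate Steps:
k(b) = -2 + (138 + b)*(b + 4*b**2)/3 (k(b) = -2 + ((b + 138)*(b + (b + b)*(b + b)))/3 = -2 + ((138 + b)*(b + (2*b)*(2*b)))/3 = -2 + ((138 + b)*(b + 4*b**2))/3 = -2 + (138 + b)*(b + 4*b**2)/3)
9350/23164 + k(180)/(-37975) = 9350/23164 + (-2 + 46*180 + (4/3)*180**3 + (553/3)*180**2)/(-37975) = 9350*(1/23164) + (-2 + 8280 + (4/3)*5832000 + (553/3)*32400)*(-1/37975) = 4675/11582 + (-2 + 8280 + 7776000 + 5972400)*(-1/37975) = 4675/11582 + 13756678*(-1/37975) = 4675/11582 - 13756678/37975 = -159152311471/439826450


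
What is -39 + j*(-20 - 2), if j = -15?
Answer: 291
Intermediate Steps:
-39 + j*(-20 - 2) = -39 - 15*(-20 - 2) = -39 - 15*(-22) = -39 + 330 = 291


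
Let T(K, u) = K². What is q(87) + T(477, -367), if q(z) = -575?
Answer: 226954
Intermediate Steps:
q(87) + T(477, -367) = -575 + 477² = -575 + 227529 = 226954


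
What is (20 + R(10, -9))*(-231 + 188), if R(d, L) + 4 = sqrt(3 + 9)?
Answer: -688 - 86*sqrt(3) ≈ -836.96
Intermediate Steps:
R(d, L) = -4 + 2*sqrt(3) (R(d, L) = -4 + sqrt(3 + 9) = -4 + sqrt(12) = -4 + 2*sqrt(3))
(20 + R(10, -9))*(-231 + 188) = (20 + (-4 + 2*sqrt(3)))*(-231 + 188) = (16 + 2*sqrt(3))*(-43) = -688 - 86*sqrt(3)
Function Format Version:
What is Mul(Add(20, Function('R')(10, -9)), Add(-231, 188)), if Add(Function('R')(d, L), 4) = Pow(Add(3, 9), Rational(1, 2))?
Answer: Add(-688, Mul(-86, Pow(3, Rational(1, 2)))) ≈ -836.96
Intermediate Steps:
Function('R')(d, L) = Add(-4, Mul(2, Pow(3, Rational(1, 2)))) (Function('R')(d, L) = Add(-4, Pow(Add(3, 9), Rational(1, 2))) = Add(-4, Pow(12, Rational(1, 2))) = Add(-4, Mul(2, Pow(3, Rational(1, 2)))))
Mul(Add(20, Function('R')(10, -9)), Add(-231, 188)) = Mul(Add(20, Add(-4, Mul(2, Pow(3, Rational(1, 2))))), Add(-231, 188)) = Mul(Add(16, Mul(2, Pow(3, Rational(1, 2)))), -43) = Add(-688, Mul(-86, Pow(3, Rational(1, 2))))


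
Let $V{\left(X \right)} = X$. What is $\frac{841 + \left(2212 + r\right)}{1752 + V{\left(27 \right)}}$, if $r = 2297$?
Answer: $\frac{5350}{1779} \approx 3.0073$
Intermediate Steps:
$\frac{841 + \left(2212 + r\right)}{1752 + V{\left(27 \right)}} = \frac{841 + \left(2212 + 2297\right)}{1752 + 27} = \frac{841 + 4509}{1779} = 5350 \cdot \frac{1}{1779} = \frac{5350}{1779}$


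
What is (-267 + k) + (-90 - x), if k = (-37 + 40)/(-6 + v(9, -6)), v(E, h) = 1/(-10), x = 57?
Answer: -25284/61 ≈ -414.49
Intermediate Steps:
v(E, h) = -1/10
k = -30/61 (k = (-37 + 40)/(-6 - 1/10) = 3/(-61/10) = 3*(-10/61) = -30/61 ≈ -0.49180)
(-267 + k) + (-90 - x) = (-267 - 30/61) + (-90 - 1*57) = -16317/61 + (-90 - 57) = -16317/61 - 147 = -25284/61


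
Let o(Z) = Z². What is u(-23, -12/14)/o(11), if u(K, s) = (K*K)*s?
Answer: -3174/847 ≈ -3.7473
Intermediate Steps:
u(K, s) = s*K² (u(K, s) = K²*s = s*K²)
u(-23, -12/14)/o(11) = (-12/14*(-23)²)/(11²) = (-12*1/14*529)/121 = -6/7*529*(1/121) = -3174/7*1/121 = -3174/847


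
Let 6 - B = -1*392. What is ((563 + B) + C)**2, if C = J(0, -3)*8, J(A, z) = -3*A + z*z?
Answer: 1067089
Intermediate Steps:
B = 398 (B = 6 - (-1)*392 = 6 - 1*(-392) = 6 + 392 = 398)
J(A, z) = z**2 - 3*A (J(A, z) = -3*A + z**2 = z**2 - 3*A)
C = 72 (C = ((-3)**2 - 3*0)*8 = (9 + 0)*8 = 9*8 = 72)
((563 + B) + C)**2 = ((563 + 398) + 72)**2 = (961 + 72)**2 = 1033**2 = 1067089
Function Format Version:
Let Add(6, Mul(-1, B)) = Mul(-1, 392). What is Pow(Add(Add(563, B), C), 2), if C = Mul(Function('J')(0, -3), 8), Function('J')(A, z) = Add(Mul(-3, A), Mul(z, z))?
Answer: 1067089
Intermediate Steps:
B = 398 (B = Add(6, Mul(-1, Mul(-1, 392))) = Add(6, Mul(-1, -392)) = Add(6, 392) = 398)
Function('J')(A, z) = Add(Pow(z, 2), Mul(-3, A)) (Function('J')(A, z) = Add(Mul(-3, A), Pow(z, 2)) = Add(Pow(z, 2), Mul(-3, A)))
C = 72 (C = Mul(Add(Pow(-3, 2), Mul(-3, 0)), 8) = Mul(Add(9, 0), 8) = Mul(9, 8) = 72)
Pow(Add(Add(563, B), C), 2) = Pow(Add(Add(563, 398), 72), 2) = Pow(Add(961, 72), 2) = Pow(1033, 2) = 1067089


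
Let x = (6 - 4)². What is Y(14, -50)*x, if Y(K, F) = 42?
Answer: 168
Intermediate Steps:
x = 4 (x = 2² = 4)
Y(14, -50)*x = 42*4 = 168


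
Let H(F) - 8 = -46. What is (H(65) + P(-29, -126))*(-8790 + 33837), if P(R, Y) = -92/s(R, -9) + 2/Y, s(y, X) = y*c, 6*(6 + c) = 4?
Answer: -785270761/812 ≈ -9.6708e+5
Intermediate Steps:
c = -16/3 (c = -6 + (⅙)*4 = -6 + ⅔ = -16/3 ≈ -5.3333)
s(y, X) = -16*y/3 (s(y, X) = y*(-16/3) = -16*y/3)
H(F) = -38 (H(F) = 8 - 46 = -38)
P(R, Y) = 2/Y + 69/(4*R) (P(R, Y) = -92*(-3/(16*R)) + 2/Y = -(-69)/(4*R) + 2/Y = 69/(4*R) + 2/Y = 2/Y + 69/(4*R))
(H(65) + P(-29, -126))*(-8790 + 33837) = (-38 + (2/(-126) + (69/4)/(-29)))*(-8790 + 33837) = (-38 + (2*(-1/126) + (69/4)*(-1/29)))*25047 = (-38 + (-1/63 - 69/116))*25047 = (-38 - 4463/7308)*25047 = -282167/7308*25047 = -785270761/812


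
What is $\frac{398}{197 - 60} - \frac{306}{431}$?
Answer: $\frac{129616}{59047} \approx 2.1951$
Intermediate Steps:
$\frac{398}{197 - 60} - \frac{306}{431} = \frac{398}{137} - \frac{306}{431} = \frac{129616}{59047}$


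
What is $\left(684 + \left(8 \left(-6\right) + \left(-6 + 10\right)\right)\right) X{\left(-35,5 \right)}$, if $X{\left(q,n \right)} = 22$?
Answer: $14080$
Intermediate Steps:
$\left(684 + \left(8 \left(-6\right) + \left(-6 + 10\right)\right)\right) X{\left(-35,5 \right)} = \left(684 + \left(8 \left(-6\right) + \left(-6 + 10\right)\right)\right) 22 = \left(684 + \left(-48 + 4\right)\right) 22 = \left(684 - 44\right) 22 = 640 \cdot 22 = 14080$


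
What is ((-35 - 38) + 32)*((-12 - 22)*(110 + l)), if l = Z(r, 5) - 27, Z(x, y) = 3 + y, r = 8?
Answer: 126854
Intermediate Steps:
l = -19 (l = (3 + 5) - 27 = 8 - 27 = -19)
((-35 - 38) + 32)*((-12 - 22)*(110 + l)) = ((-35 - 38) + 32)*((-12 - 22)*(110 - 19)) = (-73 + 32)*(-34*91) = -41*(-3094) = 126854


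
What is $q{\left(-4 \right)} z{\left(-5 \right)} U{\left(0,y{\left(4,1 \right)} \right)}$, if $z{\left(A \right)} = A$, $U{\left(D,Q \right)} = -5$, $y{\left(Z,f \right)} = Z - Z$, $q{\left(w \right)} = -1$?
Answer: $-25$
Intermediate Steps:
$y{\left(Z,f \right)} = 0$
$q{\left(-4 \right)} z{\left(-5 \right)} U{\left(0,y{\left(4,1 \right)} \right)} = \left(-1\right) \left(-5\right) \left(-5\right) = 5 \left(-5\right) = -25$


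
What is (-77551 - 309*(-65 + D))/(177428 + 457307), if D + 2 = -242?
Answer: 3586/126947 ≈ 0.028248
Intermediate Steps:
D = -244 (D = -2 - 242 = -244)
(-77551 - 309*(-65 + D))/(177428 + 457307) = (-77551 - 309*(-65 - 244))/(177428 + 457307) = (-77551 - 309*(-309))/634735 = (-77551 + 95481)*(1/634735) = 17930*(1/634735) = 3586/126947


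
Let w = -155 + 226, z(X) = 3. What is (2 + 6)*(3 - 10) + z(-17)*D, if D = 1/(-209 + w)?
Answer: -2577/46 ≈ -56.022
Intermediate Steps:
w = 71
D = -1/138 (D = 1/(-209 + 71) = 1/(-138) = -1/138 ≈ -0.0072464)
(2 + 6)*(3 - 10) + z(-17)*D = (2 + 6)*(3 - 10) + 3*(-1/138) = 8*(-7) - 1/46 = -56 - 1/46 = -2577/46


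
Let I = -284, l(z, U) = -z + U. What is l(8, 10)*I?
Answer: -568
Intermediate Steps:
l(z, U) = U - z
l(8, 10)*I = (10 - 1*8)*(-284) = (10 - 8)*(-284) = 2*(-284) = -568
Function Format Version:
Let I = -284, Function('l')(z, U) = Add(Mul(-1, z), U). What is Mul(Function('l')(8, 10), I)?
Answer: -568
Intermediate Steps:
Function('l')(z, U) = Add(U, Mul(-1, z))
Mul(Function('l')(8, 10), I) = Mul(Add(10, Mul(-1, 8)), -284) = Mul(Add(10, -8), -284) = Mul(2, -284) = -568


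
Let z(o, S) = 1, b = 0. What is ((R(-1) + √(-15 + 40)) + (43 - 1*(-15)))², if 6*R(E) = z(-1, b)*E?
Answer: 142129/36 ≈ 3948.0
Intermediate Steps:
R(E) = E/6 (R(E) = (1*E)/6 = E/6)
((R(-1) + √(-15 + 40)) + (43 - 1*(-15)))² = (((⅙)*(-1) + √(-15 + 40)) + (43 - 1*(-15)))² = ((-⅙ + √25) + (43 + 15))² = ((-⅙ + 5) + 58)² = (29/6 + 58)² = (377/6)² = 142129/36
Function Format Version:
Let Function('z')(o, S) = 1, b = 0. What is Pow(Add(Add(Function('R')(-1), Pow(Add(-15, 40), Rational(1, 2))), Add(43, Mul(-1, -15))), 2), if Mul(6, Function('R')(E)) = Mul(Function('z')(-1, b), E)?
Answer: Rational(142129, 36) ≈ 3948.0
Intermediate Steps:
Function('R')(E) = Mul(Rational(1, 6), E) (Function('R')(E) = Mul(Rational(1, 6), Mul(1, E)) = Mul(Rational(1, 6), E))
Pow(Add(Add(Function('R')(-1), Pow(Add(-15, 40), Rational(1, 2))), Add(43, Mul(-1, -15))), 2) = Pow(Add(Add(Mul(Rational(1, 6), -1), Pow(Add(-15, 40), Rational(1, 2))), Add(43, Mul(-1, -15))), 2) = Pow(Add(Add(Rational(-1, 6), Pow(25, Rational(1, 2))), Add(43, 15)), 2) = Pow(Add(Add(Rational(-1, 6), 5), 58), 2) = Pow(Add(Rational(29, 6), 58), 2) = Pow(Rational(377, 6), 2) = Rational(142129, 36)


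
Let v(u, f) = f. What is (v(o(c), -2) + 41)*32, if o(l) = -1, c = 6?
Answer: 1248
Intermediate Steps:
(v(o(c), -2) + 41)*32 = (-2 + 41)*32 = 39*32 = 1248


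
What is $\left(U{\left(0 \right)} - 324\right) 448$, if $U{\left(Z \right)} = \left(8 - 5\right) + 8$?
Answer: $-140224$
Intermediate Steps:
$U{\left(Z \right)} = 11$ ($U{\left(Z \right)} = 3 + 8 = 11$)
$\left(U{\left(0 \right)} - 324\right) 448 = \left(11 - 324\right) 448 = \left(-313\right) 448 = -140224$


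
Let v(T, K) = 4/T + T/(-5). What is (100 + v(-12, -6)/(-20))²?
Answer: 898140961/90000 ≈ 9979.3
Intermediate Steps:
v(T, K) = 4/T - T/5 (v(T, K) = 4/T + T*(-⅕) = 4/T - T/5)
(100 + v(-12, -6)/(-20))² = (100 + (4/(-12) - ⅕*(-12))/(-20))² = (100 + (4*(-1/12) + 12/5)*(-1/20))² = (100 + (-⅓ + 12/5)*(-1/20))² = (100 + (31/15)*(-1/20))² = (100 - 31/300)² = (29969/300)² = 898140961/90000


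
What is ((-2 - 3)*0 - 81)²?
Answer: 6561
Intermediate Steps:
((-2 - 3)*0 - 81)² = (-5*0 - 81)² = (0 - 81)² = (-81)² = 6561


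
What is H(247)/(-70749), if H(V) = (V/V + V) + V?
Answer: -55/7861 ≈ -0.0069966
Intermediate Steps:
H(V) = 1 + 2*V (H(V) = (1 + V) + V = 1 + 2*V)
H(247)/(-70749) = (1 + 2*247)/(-70749) = (1 + 494)*(-1/70749) = 495*(-1/70749) = -55/7861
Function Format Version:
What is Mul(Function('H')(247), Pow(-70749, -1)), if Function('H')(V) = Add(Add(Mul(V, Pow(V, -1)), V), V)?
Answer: Rational(-55, 7861) ≈ -0.0069966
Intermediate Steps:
Function('H')(V) = Add(1, Mul(2, V)) (Function('H')(V) = Add(Add(1, V), V) = Add(1, Mul(2, V)))
Mul(Function('H')(247), Pow(-70749, -1)) = Mul(Add(1, Mul(2, 247)), Pow(-70749, -1)) = Mul(Add(1, 494), Rational(-1, 70749)) = Mul(495, Rational(-1, 70749)) = Rational(-55, 7861)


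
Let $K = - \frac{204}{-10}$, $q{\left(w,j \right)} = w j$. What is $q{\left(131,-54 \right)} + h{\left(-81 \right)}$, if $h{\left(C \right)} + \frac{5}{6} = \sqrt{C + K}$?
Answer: $- \frac{42449}{6} + \frac{i \sqrt{1515}}{5} \approx -7074.8 + 7.7846 i$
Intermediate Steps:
$q{\left(w,j \right)} = j w$
$K = \frac{102}{5}$ ($K = \left(-204\right) \left(- \frac{1}{10}\right) = \frac{102}{5} \approx 20.4$)
$h{\left(C \right)} = - \frac{5}{6} + \sqrt{\frac{102}{5} + C}$ ($h{\left(C \right)} = - \frac{5}{6} + \sqrt{C + \frac{102}{5}} = - \frac{5}{6} + \sqrt{\frac{102}{5} + C}$)
$q{\left(131,-54 \right)} + h{\left(-81 \right)} = \left(-54\right) 131 - \left(\frac{5}{6} - \frac{\sqrt{510 + 25 \left(-81\right)}}{5}\right) = -7074 - \left(\frac{5}{6} - \frac{\sqrt{510 - 2025}}{5}\right) = -7074 - \left(\frac{5}{6} - \frac{\sqrt{-1515}}{5}\right) = -7074 - \left(\frac{5}{6} - \frac{i \sqrt{1515}}{5}\right) = - \frac{42449}{6} + \frac{i \sqrt{1515}}{5}$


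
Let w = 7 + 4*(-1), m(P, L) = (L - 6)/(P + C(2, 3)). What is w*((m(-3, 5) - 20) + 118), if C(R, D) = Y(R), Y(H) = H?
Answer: 297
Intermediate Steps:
C(R, D) = R
m(P, L) = (-6 + L)/(2 + P) (m(P, L) = (L - 6)/(P + 2) = (-6 + L)/(2 + P))
w = 3 (w = 7 - 4 = 3)
w*((m(-3, 5) - 20) + 118) = 3*(((-6 + 5)/(2 - 3) - 20) + 118) = 3*((-1/(-1) - 20) + 118) = 3*((-1*(-1) - 20) + 118) = 3*((1 - 20) + 118) = 3*(-19 + 118) = 3*99 = 297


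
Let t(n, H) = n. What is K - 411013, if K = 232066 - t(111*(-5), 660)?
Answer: -178392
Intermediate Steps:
K = 232621 (K = 232066 - 111*(-5) = 232066 - 1*(-555) = 232066 + 555 = 232621)
K - 411013 = 232621 - 411013 = -178392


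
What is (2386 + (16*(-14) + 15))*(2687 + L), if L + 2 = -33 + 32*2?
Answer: 5912732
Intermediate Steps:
L = 29 (L = -2 + (-33 + 32*2) = -2 + (-33 + 64) = -2 + 31 = 29)
(2386 + (16*(-14) + 15))*(2687 + L) = (2386 + (16*(-14) + 15))*(2687 + 29) = (2386 + (-224 + 15))*2716 = (2386 - 209)*2716 = 2177*2716 = 5912732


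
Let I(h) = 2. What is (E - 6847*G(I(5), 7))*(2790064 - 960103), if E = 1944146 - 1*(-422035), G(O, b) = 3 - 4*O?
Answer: 4392667663776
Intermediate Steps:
E = 2366181 (E = 1944146 + 422035 = 2366181)
(E - 6847*G(I(5), 7))*(2790064 - 960103) = (2366181 - 6847*(3 - 4*2))*(2790064 - 960103) = (2366181 - 6847*(3 - 8))*1829961 = (2366181 - 6847*(-5))*1829961 = (2366181 + 34235)*1829961 = 2400416*1829961 = 4392667663776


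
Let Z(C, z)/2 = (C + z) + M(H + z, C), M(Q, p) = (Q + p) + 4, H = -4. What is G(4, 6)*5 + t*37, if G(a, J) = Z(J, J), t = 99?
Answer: 3903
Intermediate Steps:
M(Q, p) = 4 + Q + p
Z(C, z) = 4*C + 4*z (Z(C, z) = 2*((C + z) + (4 + (-4 + z) + C)) = 2*((C + z) + (C + z)) = 2*(2*C + 2*z) = 4*C + 4*z)
G(a, J) = 8*J (G(a, J) = 4*J + 4*J = 8*J)
G(4, 6)*5 + t*37 = (8*6)*5 + 99*37 = 48*5 + 3663 = 240 + 3663 = 3903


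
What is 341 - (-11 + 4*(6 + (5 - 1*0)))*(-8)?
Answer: 605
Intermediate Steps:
341 - (-11 + 4*(6 + (5 - 1*0)))*(-8) = 341 - (-11 + 4*(6 + (5 + 0)))*(-8) = 341 - (-11 + 4*(6 + 5))*(-8) = 341 - (-11 + 4*11)*(-8) = 341 - (-11 + 44)*(-8) = 341 - 33*(-8) = 341 - 1*(-264) = 341 + 264 = 605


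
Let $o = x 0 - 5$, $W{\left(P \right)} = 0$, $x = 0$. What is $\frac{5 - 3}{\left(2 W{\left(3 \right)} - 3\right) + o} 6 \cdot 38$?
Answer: $-57$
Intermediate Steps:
$o = -5$ ($o = 0 \cdot 0 - 5 = 0 - 5 = -5$)
$\frac{5 - 3}{\left(2 W{\left(3 \right)} - 3\right) + o} 6 \cdot 38 = \frac{5 - 3}{\left(2 \cdot 0 - 3\right) - 5} \cdot 6 \cdot 38 = \frac{5 + \left(-4 + 1\right)}{\left(0 - 3\right) - 5} \cdot 6 \cdot 38 = \frac{5 - 3}{-3 - 5} \cdot 6 \cdot 38 = \frac{2}{-8} \cdot 6 \cdot 38 = 2 \left(- \frac{1}{8}\right) 6 \cdot 38 = \left(- \frac{1}{4}\right) 6 \cdot 38 = \left(- \frac{3}{2}\right) 38 = -57$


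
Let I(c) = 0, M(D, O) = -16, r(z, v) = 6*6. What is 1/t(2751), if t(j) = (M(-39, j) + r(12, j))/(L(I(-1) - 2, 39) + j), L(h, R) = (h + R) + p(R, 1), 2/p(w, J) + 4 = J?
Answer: 4181/30 ≈ 139.37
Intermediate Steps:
r(z, v) = 36
p(w, J) = 2/(-4 + J)
L(h, R) = -⅔ + R + h (L(h, R) = (h + R) + 2/(-4 + 1) = (R + h) + 2/(-3) = (R + h) + 2*(-⅓) = (R + h) - ⅔ = -⅔ + R + h)
t(j) = 20/(109/3 + j) (t(j) = (-16 + 36)/((-⅔ + 39 + (0 - 2)) + j) = 20/((-⅔ + 39 - 2) + j) = 20/(109/3 + j))
1/t(2751) = 1/(60/(109 + 3*2751)) = 1/(60/(109 + 8253)) = 1/(60/8362) = 1/(60*(1/8362)) = 1/(30/4181) = 4181/30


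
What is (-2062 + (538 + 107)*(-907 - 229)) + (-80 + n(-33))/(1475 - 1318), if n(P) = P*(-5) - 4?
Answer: -115360693/157 ≈ -7.3478e+5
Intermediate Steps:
n(P) = -4 - 5*P (n(P) = -5*P - 4 = -4 - 5*P)
(-2062 + (538 + 107)*(-907 - 229)) + (-80 + n(-33))/(1475 - 1318) = (-2062 + (538 + 107)*(-907 - 229)) + (-80 + (-4 - 5*(-33)))/(1475 - 1318) = (-2062 + 645*(-1136)) + (-80 + (-4 + 165))/157 = (-2062 - 732720) + (-80 + 161)*(1/157) = -734782 + 81*(1/157) = -734782 + 81/157 = -115360693/157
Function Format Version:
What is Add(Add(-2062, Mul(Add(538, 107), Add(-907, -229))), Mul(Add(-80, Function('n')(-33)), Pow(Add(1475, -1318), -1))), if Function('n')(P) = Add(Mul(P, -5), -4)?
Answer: Rational(-115360693, 157) ≈ -7.3478e+5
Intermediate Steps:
Function('n')(P) = Add(-4, Mul(-5, P)) (Function('n')(P) = Add(Mul(-5, P), -4) = Add(-4, Mul(-5, P)))
Add(Add(-2062, Mul(Add(538, 107), Add(-907, -229))), Mul(Add(-80, Function('n')(-33)), Pow(Add(1475, -1318), -1))) = Add(Add(-2062, Mul(Add(538, 107), Add(-907, -229))), Mul(Add(-80, Add(-4, Mul(-5, -33))), Pow(Add(1475, -1318), -1))) = Add(Add(-2062, Mul(645, -1136)), Mul(Add(-80, Add(-4, 165)), Pow(157, -1))) = Add(Add(-2062, -732720), Mul(Add(-80, 161), Rational(1, 157))) = Add(-734782, Mul(81, Rational(1, 157))) = Add(-734782, Rational(81, 157)) = Rational(-115360693, 157)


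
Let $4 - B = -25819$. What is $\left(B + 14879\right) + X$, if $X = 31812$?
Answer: $72514$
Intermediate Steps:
$B = 25823$ ($B = 4 - -25819 = 4 + 25819 = 25823$)
$\left(B + 14879\right) + X = \left(25823 + 14879\right) + 31812 = 40702 + 31812 = 72514$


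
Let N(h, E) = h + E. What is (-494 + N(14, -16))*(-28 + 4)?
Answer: 11904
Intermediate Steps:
N(h, E) = E + h
(-494 + N(14, -16))*(-28 + 4) = (-494 + (-16 + 14))*(-28 + 4) = (-494 - 2)*(-24) = -496*(-24) = 11904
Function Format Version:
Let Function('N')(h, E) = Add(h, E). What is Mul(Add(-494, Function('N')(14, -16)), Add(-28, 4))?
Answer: 11904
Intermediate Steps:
Function('N')(h, E) = Add(E, h)
Mul(Add(-494, Function('N')(14, -16)), Add(-28, 4)) = Mul(Add(-494, Add(-16, 14)), Add(-28, 4)) = Mul(Add(-494, -2), -24) = Mul(-496, -24) = 11904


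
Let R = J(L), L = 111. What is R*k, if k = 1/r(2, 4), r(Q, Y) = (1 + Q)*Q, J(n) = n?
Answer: 37/2 ≈ 18.500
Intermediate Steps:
R = 111
r(Q, Y) = Q*(1 + Q)
k = ⅙ (k = 1/(2*(1 + 2)) = 1/(2*3) = 1/6 = ⅙ ≈ 0.16667)
R*k = 111*(⅙) = 37/2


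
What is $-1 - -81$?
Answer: $80$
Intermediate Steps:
$-1 - -81 = -1 + 81 = 80$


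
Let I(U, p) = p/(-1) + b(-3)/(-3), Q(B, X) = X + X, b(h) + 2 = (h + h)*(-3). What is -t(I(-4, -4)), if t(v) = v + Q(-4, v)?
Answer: 4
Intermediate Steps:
b(h) = -2 - 6*h (b(h) = -2 + (h + h)*(-3) = -2 + (2*h)*(-3) = -2 - 6*h)
Q(B, X) = 2*X
I(U, p) = -16/3 - p (I(U, p) = p/(-1) + (-2 - 6*(-3))/(-3) = p*(-1) + (-2 + 18)*(-⅓) = -p + 16*(-⅓) = -p - 16/3 = -16/3 - p)
t(v) = 3*v (t(v) = v + 2*v = 3*v)
-t(I(-4, -4)) = -3*(-16/3 - 1*(-4)) = -3*(-16/3 + 4) = -3*(-4)/3 = -1*(-4) = 4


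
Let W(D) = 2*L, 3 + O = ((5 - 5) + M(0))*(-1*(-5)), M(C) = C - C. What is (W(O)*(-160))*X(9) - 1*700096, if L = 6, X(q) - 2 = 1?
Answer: -705856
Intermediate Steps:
M(C) = 0
X(q) = 3 (X(q) = 2 + 1 = 3)
O = -3 (O = -3 + ((5 - 5) + 0)*(-1*(-5)) = -3 + (0 + 0)*5 = -3 + 0*5 = -3 + 0 = -3)
W(D) = 12 (W(D) = 2*6 = 12)
(W(O)*(-160))*X(9) - 1*700096 = (12*(-160))*3 - 1*700096 = -1920*3 - 700096 = -5760 - 700096 = -705856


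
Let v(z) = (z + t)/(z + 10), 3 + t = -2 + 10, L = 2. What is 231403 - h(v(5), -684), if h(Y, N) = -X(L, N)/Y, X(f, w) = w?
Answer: 230377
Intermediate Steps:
t = 5 (t = -3 + (-2 + 10) = -3 + 8 = 5)
v(z) = (5 + z)/(10 + z) (v(z) = (z + 5)/(z + 10) = (5 + z)/(10 + z))
h(Y, N) = -N/Y
231403 - h(v(5), -684) = 231403 - (-1)*(-684)/((5 + 5)/(10 + 5)) = 231403 - (-1)*(-684)/(10/15) = 231403 - (-1)*(-684)/((1/15)*10) = 231403 - (-1)*(-684)/2/3 = 231403 - (-1)*(-684)*3/2 = 231403 - 1*1026 = 231403 - 1026 = 230377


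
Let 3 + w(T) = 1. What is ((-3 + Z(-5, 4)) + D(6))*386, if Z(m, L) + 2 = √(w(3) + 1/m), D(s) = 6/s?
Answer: -1544 + 386*I*√55/5 ≈ -1544.0 + 572.53*I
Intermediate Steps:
w(T) = -2 (w(T) = -3 + 1 = -2)
Z(m, L) = -2 + √(-2 + 1/m)
((-3 + Z(-5, 4)) + D(6))*386 = ((-3 + (-2 + √(-2 + 1/(-5)))) + 6/6)*386 = ((-3 + (-2 + √(-2 - ⅕))) + 6*(⅙))*386 = ((-3 + (-2 + √(-11/5))) + 1)*386 = ((-3 + (-2 + I*√55/5)) + 1)*386 = ((-5 + I*√55/5) + 1)*386 = (-4 + I*√55/5)*386 = -1544 + 386*I*√55/5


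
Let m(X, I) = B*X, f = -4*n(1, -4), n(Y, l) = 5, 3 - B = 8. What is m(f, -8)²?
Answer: 10000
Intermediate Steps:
B = -5 (B = 3 - 1*8 = 3 - 8 = -5)
f = -20 (f = -4*5 = -20)
m(X, I) = -5*X
m(f, -8)² = (-5*(-20))² = 100² = 10000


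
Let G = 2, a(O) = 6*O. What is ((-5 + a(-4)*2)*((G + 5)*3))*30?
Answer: -33390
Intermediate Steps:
((-5 + a(-4)*2)*((G + 5)*3))*30 = ((-5 + (6*(-4))*2)*((2 + 5)*3))*30 = ((-5 - 24*2)*(7*3))*30 = ((-5 - 48)*21)*30 = -53*21*30 = -1113*30 = -33390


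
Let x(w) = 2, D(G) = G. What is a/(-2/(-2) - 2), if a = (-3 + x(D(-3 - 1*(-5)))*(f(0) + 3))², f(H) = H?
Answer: -9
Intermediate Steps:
a = 9 (a = (-3 + 2*(0 + 3))² = (-3 + 2*3)² = (-3 + 6)² = 3² = 9)
a/(-2/(-2) - 2) = 9/(-2/(-2) - 2) = 9/(-2*(-½) - 2) = 9/(1 - 2) = 9/(-1) = -1*9 = -9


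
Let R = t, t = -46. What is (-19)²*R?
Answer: -16606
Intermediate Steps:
R = -46
(-19)²*R = (-19)²*(-46) = 361*(-46) = -16606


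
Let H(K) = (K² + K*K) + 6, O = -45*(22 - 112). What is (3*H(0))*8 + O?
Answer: 4194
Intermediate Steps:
O = 4050 (O = -45*(-90) = 4050)
H(K) = 6 + 2*K² (H(K) = (K² + K²) + 6 = 2*K² + 6 = 6 + 2*K²)
(3*H(0))*8 + O = (3*(6 + 2*0²))*8 + 4050 = (3*(6 + 2*0))*8 + 4050 = (3*(6 + 0))*8 + 4050 = (3*6)*8 + 4050 = 18*8 + 4050 = 144 + 4050 = 4194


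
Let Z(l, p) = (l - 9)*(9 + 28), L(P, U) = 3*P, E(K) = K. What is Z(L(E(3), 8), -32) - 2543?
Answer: -2543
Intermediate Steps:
Z(l, p) = -333 + 37*l (Z(l, p) = (-9 + l)*37 = -333 + 37*l)
Z(L(E(3), 8), -32) - 2543 = (-333 + 37*(3*3)) - 2543 = (-333 + 37*9) - 2543 = (-333 + 333) - 2543 = 0 - 2543 = -2543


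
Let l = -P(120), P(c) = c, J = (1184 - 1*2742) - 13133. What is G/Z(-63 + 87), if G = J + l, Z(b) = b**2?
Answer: -4937/192 ≈ -25.714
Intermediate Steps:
J = -14691 (J = (1184 - 2742) - 13133 = -1558 - 13133 = -14691)
l = -120 (l = -1*120 = -120)
G = -14811 (G = -14691 - 120 = -14811)
G/Z(-63 + 87) = -14811/(-63 + 87)**2 = -14811/(24**2) = -14811/576 = -14811*1/576 = -4937/192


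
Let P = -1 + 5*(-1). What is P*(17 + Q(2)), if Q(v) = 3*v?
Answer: -138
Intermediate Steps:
P = -6 (P = -1 - 5 = -6)
P*(17 + Q(2)) = -6*(17 + 3*2) = -6*(17 + 6) = -6*23 = -138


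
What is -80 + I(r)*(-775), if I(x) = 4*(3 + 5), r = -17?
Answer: -24880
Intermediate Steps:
I(x) = 32 (I(x) = 4*8 = 32)
-80 + I(r)*(-775) = -80 + 32*(-775) = -80 - 24800 = -24880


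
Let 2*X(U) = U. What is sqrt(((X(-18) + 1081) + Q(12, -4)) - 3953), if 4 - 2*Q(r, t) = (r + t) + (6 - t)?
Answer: 38*I*sqrt(2) ≈ 53.74*I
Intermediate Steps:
X(U) = U/2
Q(r, t) = -1 - r/2 (Q(r, t) = 2 - ((r + t) + (6 - t))/2 = 2 - (6 + r)/2 = 2 + (-3 - r/2) = -1 - r/2)
sqrt(((X(-18) + 1081) + Q(12, -4)) - 3953) = sqrt((((1/2)*(-18) + 1081) + (-1 - 1/2*12)) - 3953) = sqrt(((-9 + 1081) + (-1 - 6)) - 3953) = sqrt((1072 - 7) - 3953) = sqrt(1065 - 3953) = sqrt(-2888) = 38*I*sqrt(2)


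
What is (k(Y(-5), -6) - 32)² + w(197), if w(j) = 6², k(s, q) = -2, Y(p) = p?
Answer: 1192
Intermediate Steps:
w(j) = 36
(k(Y(-5), -6) - 32)² + w(197) = (-2 - 32)² + 36 = (-34)² + 36 = 1156 + 36 = 1192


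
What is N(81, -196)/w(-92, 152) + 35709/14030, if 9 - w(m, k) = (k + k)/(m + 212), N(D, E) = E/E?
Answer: 3674223/1360910 ≈ 2.6998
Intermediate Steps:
N(D, E) = 1
w(m, k) = 9 - 2*k/(212 + m) (w(m, k) = 9 - (k + k)/(m + 212) = 9 - 2*k/(212 + m))
N(81, -196)/w(-92, 152) + 35709/14030 = 1/((1908 - 2*152 + 9*(-92))/(212 - 92)) + 35709/14030 = 1/((1908 - 304 - 828)/120) + 35709*(1/14030) = 1/((1/120)*776) + 35709/14030 = 1/(97/15) + 35709/14030 = 1*(15/97) + 35709/14030 = 15/97 + 35709/14030 = 3674223/1360910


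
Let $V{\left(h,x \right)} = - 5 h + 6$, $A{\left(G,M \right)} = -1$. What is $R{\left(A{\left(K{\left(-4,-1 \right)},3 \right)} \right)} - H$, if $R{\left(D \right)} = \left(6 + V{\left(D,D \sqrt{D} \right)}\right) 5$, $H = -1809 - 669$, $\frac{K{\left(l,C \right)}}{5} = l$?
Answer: $2563$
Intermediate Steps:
$K{\left(l,C \right)} = 5 l$
$H = -2478$
$V{\left(h,x \right)} = 6 - 5 h$
$R{\left(D \right)} = 60 - 25 D$ ($R{\left(D \right)} = \left(6 - \left(-6 + 5 D\right)\right) 5 = \left(12 - 5 D\right) 5 = 60 - 25 D$)
$R{\left(A{\left(K{\left(-4,-1 \right)},3 \right)} \right)} - H = \left(60 - -25\right) - -2478 = \left(60 + 25\right) + 2478 = 85 + 2478 = 2563$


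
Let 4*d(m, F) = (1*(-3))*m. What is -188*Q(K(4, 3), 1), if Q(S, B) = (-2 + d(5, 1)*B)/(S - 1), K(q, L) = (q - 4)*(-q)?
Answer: -1081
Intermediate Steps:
d(m, F) = -3*m/4 (d(m, F) = ((1*(-3))*m)/4 = (-3*m)/4 = -3*m/4)
K(q, L) = -q*(-4 + q) (K(q, L) = (-4 + q)*(-q) = -q*(-4 + q))
Q(S, B) = (-2 - 15*B/4)/(-1 + S) (Q(S, B) = (-2 + (-3/4*5)*B)/(S - 1) = (-2 - 15*B/4)/(-1 + S))
-188*Q(K(4, 3), 1) = -47*(-8 - 15*1)/(-1 + 4*(4 - 1*4)) = -47*(-8 - 15)/(-1 + 4*(4 - 4)) = -47*(-23)/(-1 + 4*0) = -47*(-23)/(-1 + 0) = -47*(-23)/(-1) = -47*(-1)*(-23) = -188*23/4 = -1081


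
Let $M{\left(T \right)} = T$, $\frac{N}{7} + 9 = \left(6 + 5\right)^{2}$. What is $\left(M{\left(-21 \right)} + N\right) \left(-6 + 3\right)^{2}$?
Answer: $6867$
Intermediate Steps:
$N = 784$ ($N = -63 + 7 \left(6 + 5\right)^{2} = -63 + 7 \cdot 11^{2} = -63 + 7 \cdot 121 = -63 + 847 = 784$)
$\left(M{\left(-21 \right)} + N\right) \left(-6 + 3\right)^{2} = \left(-21 + 784\right) \left(-6 + 3\right)^{2} = 763 \left(-3\right)^{2} = 763 \cdot 9 = 6867$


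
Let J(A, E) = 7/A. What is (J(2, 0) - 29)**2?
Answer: 2601/4 ≈ 650.25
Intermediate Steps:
(J(2, 0) - 29)**2 = (7/2 - 29)**2 = (-51/2)**2 = 2601/4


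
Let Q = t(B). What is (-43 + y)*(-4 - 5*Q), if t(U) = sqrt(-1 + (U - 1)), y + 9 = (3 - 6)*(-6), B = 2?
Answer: 136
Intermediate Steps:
y = 9 (y = -9 + (3 - 6)*(-6) = -9 - 3*(-6) = -9 + 18 = 9)
t(U) = sqrt(-2 + U) (t(U) = sqrt(-1 + (-1 + U)) = sqrt(-2 + U))
Q = 0 (Q = sqrt(-2 + 2) = sqrt(0) = 0)
(-43 + y)*(-4 - 5*Q) = (-43 + 9)*(-4 - 5*0) = -34*(-4 + 0) = -34*(-4) = 136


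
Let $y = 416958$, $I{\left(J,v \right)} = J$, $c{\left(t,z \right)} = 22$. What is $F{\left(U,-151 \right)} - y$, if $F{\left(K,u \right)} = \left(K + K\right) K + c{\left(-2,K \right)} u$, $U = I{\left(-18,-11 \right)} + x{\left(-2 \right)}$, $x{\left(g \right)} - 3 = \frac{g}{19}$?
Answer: $- \frac{151556342}{361} \approx -4.1982 \cdot 10^{5}$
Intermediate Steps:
$x{\left(g \right)} = 3 + \frac{g}{19}$
$U = - \frac{287}{19}$ ($U = -18 + \left(3 + \frac{1}{19} \left(-2\right)\right) = -18 + \left(3 - \frac{2}{19}\right) = -18 + \frac{55}{19} = - \frac{287}{19} \approx -15.105$)
$F{\left(K,u \right)} = 2 K^{2} + 22 u$ ($F{\left(K,u \right)} = \left(K + K\right) K + 22 u = 2 K K + 22 u = 2 K^{2} + 22 u$)
$F{\left(U,-151 \right)} - y = \left(2 \left(- \frac{287}{19}\right)^{2} + 22 \left(-151\right)\right) - 416958 = \left(2 \cdot \frac{82369}{361} - 3322\right) - 416958 = \left(\frac{164738}{361} - 3322\right) - 416958 = - \frac{1034504}{361} - 416958 = - \frac{151556342}{361}$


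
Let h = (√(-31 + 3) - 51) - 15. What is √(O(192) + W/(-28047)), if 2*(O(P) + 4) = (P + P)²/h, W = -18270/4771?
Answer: √89208158*√((825086152857 - 89205113*I*√7)/(-33 + I*√7))/44604079 ≈ 1.3321 - 33.403*I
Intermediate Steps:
W = -18270/4771 (W = -18270*1/4771 = -18270/4771 ≈ -3.8294)
h = -66 + 2*I*√7 (h = (√(-28) - 51) - 15 = (2*I*√7 - 51) - 15 = (-51 + 2*I*√7) - 15 = -66 + 2*I*√7 ≈ -66.0 + 5.2915*I)
O(P) = -4 + 2*P²/(-66 + 2*I*√7) (O(P) = -4 + ((P + P)²/(-66 + 2*I*√7))/2 = -4 + ((2*P)²/(-66 + 2*I*√7))/2 = -4 + ((4*P²)/(-66 + 2*I*√7))/2 = -4 + (4*P²/(-66 + 2*I*√7))/2 = -4 + 2*P²/(-66 + 2*I*√7))
√(O(192) + W/(-28047)) = √((-4 - 33/1096*192² - 1/1096*I*√7*192²) - 18270/4771/(-28047)) = √((-4 - 33/1096*36864 - 1/1096*I*√7*36864) - 18270/4771*(-1/28047)) = √((-4 - 152064/137 - 4608*I*√7/137) + 6090/44604079) = √((-152612/137 - 4608*I*√7/137) + 6090/44604079) = √(-6807116870018/6110758823 - 4608*I*√7/137)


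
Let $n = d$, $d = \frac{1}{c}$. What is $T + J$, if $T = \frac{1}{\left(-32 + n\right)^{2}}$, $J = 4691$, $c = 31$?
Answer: $\frac{4606942932}{982081} \approx 4691.0$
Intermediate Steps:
$d = \frac{1}{31} \approx 0.032258$
$n = \frac{1}{31} \approx 0.032258$
$T = \frac{961}{982081}$ ($T = \frac{1}{\left(-32 + \frac{1}{31}\right)^{2}} = \frac{1}{\left(- \frac{991}{31}\right)^{2}} = \frac{1}{\frac{982081}{961}} = \frac{961}{982081} \approx 0.00097854$)
$T + J = \frac{961}{982081} + 4691 = \frac{4606942932}{982081}$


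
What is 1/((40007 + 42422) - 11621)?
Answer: 1/70808 ≈ 1.4123e-5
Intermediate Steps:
1/((40007 + 42422) - 11621) = 1/(82429 - 11621) = 1/70808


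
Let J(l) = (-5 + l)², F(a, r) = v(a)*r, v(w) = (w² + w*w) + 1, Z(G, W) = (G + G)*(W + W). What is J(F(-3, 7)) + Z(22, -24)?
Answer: 14272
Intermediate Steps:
Z(G, W) = 4*G*W (Z(G, W) = (2*G)*(2*W) = 4*G*W)
v(w) = 1 + 2*w² (v(w) = (w² + w²) + 1 = 2*w² + 1 = 1 + 2*w²)
F(a, r) = r*(1 + 2*a²) (F(a, r) = (1 + 2*a²)*r = r*(1 + 2*a²))
J(F(-3, 7)) + Z(22, -24) = (-5 + 7*(1 + 2*(-3)²))² + 4*22*(-24) = (-5 + 7*(1 + 2*9))² - 2112 = (-5 + 7*(1 + 18))² - 2112 = (-5 + 7*19)² - 2112 = (-5 + 133)² - 2112 = 128² - 2112 = 16384 - 2112 = 14272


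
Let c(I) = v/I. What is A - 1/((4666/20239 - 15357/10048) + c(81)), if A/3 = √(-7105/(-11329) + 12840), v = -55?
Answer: 16472279232/32562915715 + 3*√1648046226985/11329 ≈ 340.46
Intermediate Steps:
c(I) = -55/I
A = 3*√1648046226985/11329 (A = 3*√(-7105/(-11329) + 12840) = 3*√(-7105*(-1/11329) + 12840) = 3*√(7105/11329 + 12840) = 3*√(145471465/11329) = 3*(√1648046226985/11329) = 3*√1648046226985/11329 ≈ 339.95)
A - 1/((4666/20239 - 15357/10048) + c(81)) = 3*√1648046226985/11329 - 1/((4666/20239 - 15357/10048) - 55/81) = 3*√1648046226985/11329 - 1/(-263926355/203361472 - 55/81) = 3*√1648046226985/11329 - 1/(-32562915715/16472279232) = 3*√1648046226985/11329 - 1*(-16472279232/32562915715) = 3*√1648046226985/11329 + 16472279232/32562915715 = 16472279232/32562915715 + 3*√1648046226985/11329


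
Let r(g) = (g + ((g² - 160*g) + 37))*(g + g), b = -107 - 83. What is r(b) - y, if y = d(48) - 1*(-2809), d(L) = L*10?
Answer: -25215149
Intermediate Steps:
d(L) = 10*L
b = -190
y = 3289 (y = 10*48 - 1*(-2809) = 480 + 2809 = 3289)
r(g) = 2*g*(37 + g² - 159*g) (r(g) = (g + (37 + g² - 160*g))*(2*g) = (37 + g² - 159*g)*(2*g) = 2*g*(37 + g² - 159*g))
r(b) - y = 2*(-190)*(37 + (-190)² - 159*(-190)) - 1*3289 = 2*(-190)*(37 + 36100 + 30210) - 3289 = 2*(-190)*66347 - 3289 = -25211860 - 3289 = -25215149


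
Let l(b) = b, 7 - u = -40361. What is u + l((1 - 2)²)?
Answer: 40369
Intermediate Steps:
u = 40368 (u = 7 - 1*(-40361) = 7 + 40361 = 40368)
u + l((1 - 2)²) = 40368 + (1 - 2)² = 40368 + (-1)² = 40368 + 1 = 40369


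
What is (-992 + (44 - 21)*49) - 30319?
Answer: -30184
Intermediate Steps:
(-992 + (44 - 21)*49) - 30319 = (-992 + 23*49) - 30319 = (-992 + 1127) - 30319 = 135 - 30319 = -30184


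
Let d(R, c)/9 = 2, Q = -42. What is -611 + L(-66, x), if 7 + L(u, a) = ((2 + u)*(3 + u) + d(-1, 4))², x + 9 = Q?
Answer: 16401882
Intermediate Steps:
x = -51 (x = -9 - 42 = -51)
d(R, c) = 18 (d(R, c) = 9*2 = 18)
L(u, a) = -7 + (18 + (2 + u)*(3 + u))² (L(u, a) = -7 + ((2 + u)*(3 + u) + 18)² = -7 + (18 + (2 + u)*(3 + u))²)
-611 + L(-66, x) = -611 + (-7 + (24 + (-66)² + 5*(-66))²) = -611 + (-7 + (24 + 4356 - 330)²) = -611 + (-7 + 4050²) = -611 + (-7 + 16402500) = -611 + 16402493 = 16401882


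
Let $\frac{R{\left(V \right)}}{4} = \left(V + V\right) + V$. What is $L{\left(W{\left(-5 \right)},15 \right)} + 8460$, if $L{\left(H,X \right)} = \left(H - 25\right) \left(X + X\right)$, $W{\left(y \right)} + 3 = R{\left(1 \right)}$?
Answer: $7980$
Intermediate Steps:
$R{\left(V \right)} = 12 V$ ($R{\left(V \right)} = 4 \left(\left(V + V\right) + V\right) = 4 \left(2 V + V\right) = 4 \cdot 3 V = 12 V$)
$W{\left(y \right)} = 9$ ($W{\left(y \right)} = -3 + 12 \cdot 1 = -3 + 12 = 9$)
$L{\left(H,X \right)} = 2 X \left(-25 + H\right)$ ($L{\left(H,X \right)} = \left(-25 + H\right) 2 X = 2 X \left(-25 + H\right)$)
$L{\left(W{\left(-5 \right)},15 \right)} + 8460 = 2 \cdot 15 \left(-25 + 9\right) + 8460 = 2 \cdot 15 \left(-16\right) + 8460 = -480 + 8460 = 7980$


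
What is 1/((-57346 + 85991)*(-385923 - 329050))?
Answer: -1/20480401585 ≈ -4.8827e-11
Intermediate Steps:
1/((-57346 + 85991)*(-385923 - 329050)) = 1/(28645*(-714973)) = 1/(-20480401585) = -1/20480401585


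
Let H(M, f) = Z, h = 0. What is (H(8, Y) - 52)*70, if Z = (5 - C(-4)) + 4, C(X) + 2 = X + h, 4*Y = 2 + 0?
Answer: -2590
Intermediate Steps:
Y = ½ (Y = (2 + 0)/4 = (¼)*2 = ½ ≈ 0.50000)
C(X) = -2 + X (C(X) = -2 + (X + 0) = -2 + X)
Z = 15 (Z = (5 - (-2 - 4)) + 4 = (5 - 1*(-6)) + 4 = (5 + 6) + 4 = 11 + 4 = 15)
H(M, f) = 15
(H(8, Y) - 52)*70 = (15 - 52)*70 = -37*70 = -2590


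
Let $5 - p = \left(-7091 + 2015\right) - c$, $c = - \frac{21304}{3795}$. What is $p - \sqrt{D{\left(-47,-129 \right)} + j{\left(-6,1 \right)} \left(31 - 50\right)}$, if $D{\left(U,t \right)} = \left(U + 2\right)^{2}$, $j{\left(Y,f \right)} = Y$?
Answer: $\frac{19261091}{3795} - \sqrt{2139} \approx 5029.1$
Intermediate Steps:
$D{\left(U,t \right)} = \left(2 + U\right)^{2}$
$c = - \frac{21304}{3795}$ ($c = \left(-21304\right) \frac{1}{3795} = - \frac{21304}{3795} \approx -5.6137$)
$p = \frac{19261091}{3795}$ ($p = 5 - \left(\left(-7091 + 2015\right) - - \frac{21304}{3795}\right) = 5 - \left(-5076 + \frac{21304}{3795}\right) = 5 - - \frac{19242116}{3795} = 5 + \frac{19242116}{3795} = \frac{19261091}{3795} \approx 5075.4$)
$p - \sqrt{D{\left(-47,-129 \right)} + j{\left(-6,1 \right)} \left(31 - 50\right)} = \frac{19261091}{3795} - \sqrt{\left(2 - 47\right)^{2} - 6 \left(31 - 50\right)} = \frac{19261091}{3795} - \sqrt{\left(-45\right)^{2} - -114} = \frac{19261091}{3795} - \sqrt{2025 + 114} = \frac{19261091}{3795} - \sqrt{2139}$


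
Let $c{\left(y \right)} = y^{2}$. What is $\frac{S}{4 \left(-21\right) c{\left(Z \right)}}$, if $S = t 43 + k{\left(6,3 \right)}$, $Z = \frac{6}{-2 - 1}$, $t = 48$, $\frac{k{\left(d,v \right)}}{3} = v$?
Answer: $- \frac{691}{112} \approx -6.1696$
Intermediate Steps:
$k{\left(d,v \right)} = 3 v$
$Z = -2$ ($Z = \frac{6}{-2 - 1} = \frac{6}{-3} = 6 \left(- \frac{1}{3}\right) = -2$)
$S = 2073$ ($S = 48 \cdot 43 + 3 \cdot 3 = 2064 + 9 = 2073$)
$\frac{S}{4 \left(-21\right) c{\left(Z \right)}} = \frac{2073}{4 \left(-21\right) \left(-2\right)^{2}} = \frac{2073}{\left(-84\right) 4} = \frac{2073}{-336} = 2073 \left(- \frac{1}{336}\right) = - \frac{691}{112}$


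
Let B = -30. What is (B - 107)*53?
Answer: -7261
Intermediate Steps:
(B - 107)*53 = (-30 - 107)*53 = -137*53 = -7261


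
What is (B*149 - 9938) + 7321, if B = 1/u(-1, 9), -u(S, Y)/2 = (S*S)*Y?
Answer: -47255/18 ≈ -2625.3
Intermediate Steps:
u(S, Y) = -2*Y*S² (u(S, Y) = -2*S*S*Y = -2*S²*Y = -2*Y*S²)
B = -1/18 (B = 1/(-2*9*(-1)²) = 1/(-2*9*1) = 1/(-18) = -1/18 ≈ -0.055556)
(B*149 - 9938) + 7321 = (-1/18*149 - 9938) + 7321 = (-149/18 - 9938) + 7321 = -179033/18 + 7321 = -47255/18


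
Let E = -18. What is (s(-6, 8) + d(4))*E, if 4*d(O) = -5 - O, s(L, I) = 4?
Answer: -63/2 ≈ -31.500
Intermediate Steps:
d(O) = -5/4 - O/4 (d(O) = (-5 - O)/4 = -5/4 - O/4)
(s(-6, 8) + d(4))*E = (4 + (-5/4 - ¼*4))*(-18) = (4 + (-5/4 - 1))*(-18) = (4 - 9/4)*(-18) = (7/4)*(-18) = -63/2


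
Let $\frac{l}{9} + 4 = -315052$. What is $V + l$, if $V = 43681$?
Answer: $-2791823$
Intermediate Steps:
$l = -2835504$ ($l = -36 + 9 \left(-315052\right) = -36 - 2835468 = -2835504$)
$V + l = 43681 - 2835504 = -2791823$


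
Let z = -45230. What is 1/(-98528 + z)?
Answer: -1/143758 ≈ -6.9561e-6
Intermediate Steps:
1/(-98528 + z) = 1/(-98528 - 45230) = 1/(-143758) = -1/143758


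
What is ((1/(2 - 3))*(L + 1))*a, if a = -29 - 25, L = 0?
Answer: 54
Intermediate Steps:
a = -54
((1/(2 - 3))*(L + 1))*a = ((1/(2 - 3))*(0 + 1))*(-54) = ((1/(-1))*1)*(-54) = ((1*(-1))*1)*(-54) = -1*1*(-54) = -1*(-54) = 54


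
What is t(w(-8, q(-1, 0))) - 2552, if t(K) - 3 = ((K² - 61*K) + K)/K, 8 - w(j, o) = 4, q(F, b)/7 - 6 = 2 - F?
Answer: -2605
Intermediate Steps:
q(F, b) = 56 - 7*F (q(F, b) = 42 + 7*(2 - F) = 42 + (14 - 7*F) = 56 - 7*F)
w(j, o) = 4 (w(j, o) = 8 - 1*4 = 8 - 4 = 4)
t(K) = 3 + (K² - 60*K)/K (t(K) = 3 + ((K² - 61*K) + K)/K = 3 + (K² - 60*K)/K)
t(w(-8, q(-1, 0))) - 2552 = (-57 + 4) - 2552 = -53 - 2552 = -2605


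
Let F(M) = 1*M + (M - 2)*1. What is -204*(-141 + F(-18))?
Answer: 36516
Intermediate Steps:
F(M) = -2 + 2*M (F(M) = M + (-2 + M)*1 = M + (-2 + M) = -2 + 2*M)
-204*(-141 + F(-18)) = -204*(-141 + (-2 + 2*(-18))) = -204*(-141 + (-2 - 36)) = -204*(-141 - 38) = -204*(-179) = 36516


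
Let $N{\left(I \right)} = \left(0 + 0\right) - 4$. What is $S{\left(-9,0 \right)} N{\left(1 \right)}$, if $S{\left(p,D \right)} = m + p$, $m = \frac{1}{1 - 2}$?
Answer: $40$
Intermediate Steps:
$m = -1$ ($m = \frac{1}{-1} = -1$)
$S{\left(p,D \right)} = -1 + p$
$N{\left(I \right)} = -4$ ($N{\left(I \right)} = 0 - 4 = -4$)
$S{\left(-9,0 \right)} N{\left(1 \right)} = \left(-1 - 9\right) \left(-4\right) = \left(-10\right) \left(-4\right) = 40$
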